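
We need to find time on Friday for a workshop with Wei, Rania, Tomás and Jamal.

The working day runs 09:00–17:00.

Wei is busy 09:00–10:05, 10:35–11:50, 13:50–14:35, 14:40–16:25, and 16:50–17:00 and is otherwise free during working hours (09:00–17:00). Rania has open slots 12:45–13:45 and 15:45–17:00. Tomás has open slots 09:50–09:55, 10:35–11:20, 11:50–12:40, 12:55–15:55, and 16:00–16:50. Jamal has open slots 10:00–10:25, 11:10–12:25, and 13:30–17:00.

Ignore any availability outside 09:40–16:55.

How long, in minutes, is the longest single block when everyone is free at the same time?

25 minutes

Wei free within 09:00–17:00: 10:05–10:35, 11:50–13:50, 14:35–14:40, 16:25–16:50.
Wei ∩ Rania: 12:45–13:45, 16:25–16:50.
Wei ∩ Rania ∩ Tomás: 12:55–13:45, 16:25–16:50.
Wei ∩ Rania ∩ Tomás ∩ Jamal: 13:30–13:45, 16:25–16:50.
Restricted to 09:40–16:55: 13:30–13:45, 16:25–16:50.
Common window lengths: 15, 25 min; longest is 25.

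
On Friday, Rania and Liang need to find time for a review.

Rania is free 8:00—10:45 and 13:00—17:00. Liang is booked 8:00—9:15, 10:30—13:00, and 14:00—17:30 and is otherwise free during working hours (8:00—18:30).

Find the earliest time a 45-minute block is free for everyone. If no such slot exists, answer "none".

Liang free within 08:00–18:30: 09:15–10:30, 13:00–14:00, 17:30–18:30.
Rania ∩ Liang: 09:15–10:30, 13:00–14:00.
Windows ≥ 45 min: 09:15–10:30, 13:00–14:00.
Earliest such window starts at 09:15.

09:15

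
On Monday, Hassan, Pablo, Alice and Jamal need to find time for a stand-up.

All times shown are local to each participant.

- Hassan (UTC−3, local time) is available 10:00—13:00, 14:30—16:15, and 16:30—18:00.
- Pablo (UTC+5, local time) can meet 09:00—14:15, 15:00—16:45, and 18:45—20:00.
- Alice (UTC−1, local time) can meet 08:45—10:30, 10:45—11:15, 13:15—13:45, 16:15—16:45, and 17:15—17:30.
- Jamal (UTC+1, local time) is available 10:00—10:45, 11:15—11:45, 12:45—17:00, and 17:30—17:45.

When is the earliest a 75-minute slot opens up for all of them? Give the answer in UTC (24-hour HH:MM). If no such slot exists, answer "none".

none

Hassan → UTC: 13:00–16:00, 17:30–19:15, 19:30–21:00.
Pablo → UTC: 04:00–09:15, 10:00–11:45, 13:45–15:00.
Alice → UTC: 09:45–11:30, 11:45–12:15, 14:15–14:45, 17:15–17:45, 18:15–18:30.
Jamal → UTC: 09:00–09:45, 10:15–10:45, 11:45–16:00, 16:30–16:45.
Hassan ∩ Pablo: 13:45–15:00.
Hassan ∩ Pablo ∩ Alice: 14:15–14:45.
Hassan ∩ Pablo ∩ Alice ∩ Jamal: 14:15–14:45.
Windows ≥ 75 min: (none).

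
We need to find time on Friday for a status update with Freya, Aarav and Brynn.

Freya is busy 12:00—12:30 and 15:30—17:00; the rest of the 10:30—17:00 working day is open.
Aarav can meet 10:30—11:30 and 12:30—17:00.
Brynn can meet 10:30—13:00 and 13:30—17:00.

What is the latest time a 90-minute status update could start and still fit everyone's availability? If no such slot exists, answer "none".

14:00

Freya free within 10:30–17:00: 10:30–12:00, 12:30–15:30.
Freya ∩ Aarav: 10:30–11:30, 12:30–15:30.
Freya ∩ Aarav ∩ Brynn: 10:30–11:30, 12:30–13:00, 13:30–15:30.
Windows ≥ 90 min: 13:30–15:30.
Latest start in the last window 13:30–15:30 is 15:30 − 90 min = 14:00.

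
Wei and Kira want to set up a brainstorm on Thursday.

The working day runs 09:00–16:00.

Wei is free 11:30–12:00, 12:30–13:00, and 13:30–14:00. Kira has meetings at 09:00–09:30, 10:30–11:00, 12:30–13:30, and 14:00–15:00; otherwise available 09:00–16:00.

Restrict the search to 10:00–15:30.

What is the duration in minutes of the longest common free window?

Kira free within 09:00–16:00: 09:30–10:30, 11:00–12:30, 13:30–14:00, 15:00–16:00.
Wei ∩ Kira: 11:30–12:00, 13:30–14:00.
Restricted to 10:00–15:30: 11:30–12:00, 13:30–14:00.
Common window lengths: 30, 30 min; longest is 30.

30 minutes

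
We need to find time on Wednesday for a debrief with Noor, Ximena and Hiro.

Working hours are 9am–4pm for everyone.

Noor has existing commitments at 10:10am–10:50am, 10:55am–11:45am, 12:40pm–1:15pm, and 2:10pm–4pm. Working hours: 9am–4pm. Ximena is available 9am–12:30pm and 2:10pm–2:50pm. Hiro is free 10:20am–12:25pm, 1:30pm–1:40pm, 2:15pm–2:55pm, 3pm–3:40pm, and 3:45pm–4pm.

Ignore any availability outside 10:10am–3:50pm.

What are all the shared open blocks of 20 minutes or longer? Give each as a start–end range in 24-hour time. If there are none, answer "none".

11:45–12:25

Noor free within 09:00–16:00: 09:00–10:10, 10:50–10:55, 11:45–12:40, 13:15–14:10.
Noor ∩ Ximena: 09:00–10:10, 10:50–10:55, 11:45–12:30.
Noor ∩ Ximena ∩ Hiro: 10:50–10:55, 11:45–12:25.
Restricted to 10:10–15:50: 10:50–10:55, 11:45–12:25.
Windows ≥ 20 min: 11:45–12:25.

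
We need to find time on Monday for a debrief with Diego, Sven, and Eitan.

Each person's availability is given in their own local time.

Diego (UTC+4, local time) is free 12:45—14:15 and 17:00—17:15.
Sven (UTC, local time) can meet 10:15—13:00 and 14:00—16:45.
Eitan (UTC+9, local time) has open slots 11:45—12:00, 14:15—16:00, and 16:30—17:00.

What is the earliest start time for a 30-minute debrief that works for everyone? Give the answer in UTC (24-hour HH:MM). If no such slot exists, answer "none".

Diego → UTC: 08:45–10:15, 13:00–13:15.
Sven → UTC: 10:15–13:00, 14:00–16:45.
Eitan → UTC: 02:45–03:00, 05:15–07:00, 07:30–08:00.
Diego ∩ Sven: (none).
Diego ∩ Sven ∩ Eitan: (none).
Windows ≥ 30 min: (none).

none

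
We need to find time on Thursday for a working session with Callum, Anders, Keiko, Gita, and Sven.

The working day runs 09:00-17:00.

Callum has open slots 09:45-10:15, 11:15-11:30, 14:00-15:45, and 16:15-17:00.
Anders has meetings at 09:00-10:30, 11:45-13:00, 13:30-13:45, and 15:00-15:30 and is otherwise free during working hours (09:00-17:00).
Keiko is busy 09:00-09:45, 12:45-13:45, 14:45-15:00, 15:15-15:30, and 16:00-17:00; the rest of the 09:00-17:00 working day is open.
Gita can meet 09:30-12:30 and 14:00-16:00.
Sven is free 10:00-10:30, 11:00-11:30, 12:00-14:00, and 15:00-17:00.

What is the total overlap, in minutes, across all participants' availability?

Anders free within 09:00–17:00: 10:30–11:45, 13:00–13:30, 13:45–15:00, 15:30–17:00.
Keiko free within 09:00–17:00: 09:45–12:45, 13:45–14:45, 15:00–15:15, 15:30–16:00.
Callum ∩ Anders: 11:15–11:30, 14:00–15:00, 15:30–15:45, 16:15–17:00.
Callum ∩ Anders ∩ Keiko: 11:15–11:30, 14:00–14:45, 15:30–15:45.
Callum ∩ Anders ∩ Keiko ∩ Gita: 11:15–11:30, 14:00–14:45, 15:30–15:45.
Callum ∩ Anders ∩ Keiko ∩ Gita ∩ Sven: 11:15–11:30, 15:30–15:45.
Total common minutes: 15 + 15 = 30.

30 minutes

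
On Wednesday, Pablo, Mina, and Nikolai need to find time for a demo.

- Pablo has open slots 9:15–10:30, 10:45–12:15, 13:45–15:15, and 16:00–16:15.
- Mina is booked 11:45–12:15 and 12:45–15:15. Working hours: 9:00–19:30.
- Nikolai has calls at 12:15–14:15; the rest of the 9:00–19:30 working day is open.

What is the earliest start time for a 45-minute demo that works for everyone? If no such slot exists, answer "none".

09:15

Mina free within 09:00–19:30: 09:00–11:45, 12:15–12:45, 15:15–19:30.
Nikolai free within 09:00–19:30: 09:00–12:15, 14:15–19:30.
Pablo ∩ Mina: 09:15–10:30, 10:45–11:45, 16:00–16:15.
Pablo ∩ Mina ∩ Nikolai: 09:15–10:30, 10:45–11:45, 16:00–16:15.
Windows ≥ 45 min: 09:15–10:30, 10:45–11:45.
Earliest such window starts at 09:15.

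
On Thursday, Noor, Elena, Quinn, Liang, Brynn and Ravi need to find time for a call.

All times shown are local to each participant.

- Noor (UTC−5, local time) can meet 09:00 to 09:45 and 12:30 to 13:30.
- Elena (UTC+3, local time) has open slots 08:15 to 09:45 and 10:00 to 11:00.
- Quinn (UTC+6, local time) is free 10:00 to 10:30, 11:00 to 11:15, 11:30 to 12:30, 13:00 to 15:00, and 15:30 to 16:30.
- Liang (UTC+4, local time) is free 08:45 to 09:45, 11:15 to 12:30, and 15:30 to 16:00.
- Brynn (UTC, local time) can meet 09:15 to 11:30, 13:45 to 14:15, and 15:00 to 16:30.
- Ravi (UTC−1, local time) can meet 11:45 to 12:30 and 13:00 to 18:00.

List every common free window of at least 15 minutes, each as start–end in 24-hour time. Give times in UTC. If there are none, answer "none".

none

Noor → UTC: 14:00–14:45, 17:30–18:30.
Elena → UTC: 05:15–06:45, 07:00–08:00.
Quinn → UTC: 04:00–04:30, 05:00–05:15, 05:30–06:30, 07:00–09:00, 09:30–10:30.
Liang → UTC: 04:45–05:45, 07:15–08:30, 11:30–12:00.
Brynn → UTC: 09:15–11:30, 13:45–14:15, 15:00–16:30.
Ravi → UTC: 12:45–13:30, 14:00–19:00.
Noor ∩ Elena: (none).
Noor ∩ Elena ∩ Quinn: (none).
Noor ∩ Elena ∩ Quinn ∩ Liang: (none).
Noor ∩ Elena ∩ Quinn ∩ Liang ∩ Brynn: (none).
Noor ∩ Elena ∩ Quinn ∩ Liang ∩ Brynn ∩ Ravi: (none).
Windows ≥ 15 min: (none).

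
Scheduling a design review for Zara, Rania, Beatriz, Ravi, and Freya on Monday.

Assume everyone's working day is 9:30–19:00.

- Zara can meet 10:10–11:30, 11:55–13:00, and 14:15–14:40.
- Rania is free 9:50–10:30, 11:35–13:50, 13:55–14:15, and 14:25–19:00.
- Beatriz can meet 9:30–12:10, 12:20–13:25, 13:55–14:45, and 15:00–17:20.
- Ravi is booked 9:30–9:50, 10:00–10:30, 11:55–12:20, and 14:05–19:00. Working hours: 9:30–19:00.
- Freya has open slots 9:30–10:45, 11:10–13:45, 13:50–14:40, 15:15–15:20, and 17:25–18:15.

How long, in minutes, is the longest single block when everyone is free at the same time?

Ravi free within 09:30–19:00: 09:50–10:00, 10:30–11:55, 12:20–14:05.
Zara ∩ Rania: 10:10–10:30, 11:55–13:00, 14:25–14:40.
Zara ∩ Rania ∩ Beatriz: 10:10–10:30, 11:55–12:10, 12:20–13:00, 14:25–14:40.
Zara ∩ Rania ∩ Beatriz ∩ Ravi: 12:20–13:00.
Zara ∩ Rania ∩ Beatriz ∩ Ravi ∩ Freya: 12:20–13:00.
Single common window of 40 minutes.

40 minutes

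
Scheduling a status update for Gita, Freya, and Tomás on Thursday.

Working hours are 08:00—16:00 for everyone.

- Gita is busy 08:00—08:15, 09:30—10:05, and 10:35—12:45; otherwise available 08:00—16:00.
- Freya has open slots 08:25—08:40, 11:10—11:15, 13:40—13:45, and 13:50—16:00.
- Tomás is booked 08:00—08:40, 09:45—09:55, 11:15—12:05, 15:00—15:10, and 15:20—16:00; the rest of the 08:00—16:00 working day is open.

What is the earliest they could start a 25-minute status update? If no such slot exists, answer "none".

13:50

Gita free within 08:00–16:00: 08:15–09:30, 10:05–10:35, 12:45–16:00.
Tomás free within 08:00–16:00: 08:40–09:45, 09:55–11:15, 12:05–15:00, 15:10–15:20.
Gita ∩ Freya: 08:25–08:40, 13:40–13:45, 13:50–16:00.
Gita ∩ Freya ∩ Tomás: 13:40–13:45, 13:50–15:00, 15:10–15:20.
Windows ≥ 25 min: 13:50–15:00.
Earliest such window starts at 13:50.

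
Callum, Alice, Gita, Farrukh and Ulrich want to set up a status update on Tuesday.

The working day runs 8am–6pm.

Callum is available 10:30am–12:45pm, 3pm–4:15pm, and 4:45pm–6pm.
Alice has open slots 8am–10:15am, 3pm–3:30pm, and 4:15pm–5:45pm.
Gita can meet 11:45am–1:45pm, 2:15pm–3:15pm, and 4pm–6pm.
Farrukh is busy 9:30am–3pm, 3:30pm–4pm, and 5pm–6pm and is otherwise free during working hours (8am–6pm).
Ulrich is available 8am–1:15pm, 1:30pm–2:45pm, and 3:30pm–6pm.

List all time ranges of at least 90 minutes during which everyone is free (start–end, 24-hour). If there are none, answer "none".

none

Farrukh free within 08:00–18:00: 08:00–09:30, 15:00–15:30, 16:00–17:00.
Callum ∩ Alice: 15:00–15:30, 16:45–17:45.
Callum ∩ Alice ∩ Gita: 15:00–15:15, 16:45–17:45.
Callum ∩ Alice ∩ Gita ∩ Farrukh: 15:00–15:15, 16:45–17:00.
Callum ∩ Alice ∩ Gita ∩ Farrukh ∩ Ulrich: 16:45–17:00.
Windows ≥ 90 min: (none).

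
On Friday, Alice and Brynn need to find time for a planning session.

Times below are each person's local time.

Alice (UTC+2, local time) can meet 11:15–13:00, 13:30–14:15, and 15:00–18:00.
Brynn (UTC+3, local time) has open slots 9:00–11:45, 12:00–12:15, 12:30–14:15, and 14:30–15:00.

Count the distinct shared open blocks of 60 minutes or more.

1

Alice → UTC: 09:15–11:00, 11:30–12:15, 13:00–16:00.
Brynn → UTC: 06:00–08:45, 09:00–09:15, 09:30–11:15, 11:30–12:00.
Alice ∩ Brynn: 09:30–11:00, 11:30–12:00.
Windows ≥ 60 min: 09:30–11:00.
That's 1 window.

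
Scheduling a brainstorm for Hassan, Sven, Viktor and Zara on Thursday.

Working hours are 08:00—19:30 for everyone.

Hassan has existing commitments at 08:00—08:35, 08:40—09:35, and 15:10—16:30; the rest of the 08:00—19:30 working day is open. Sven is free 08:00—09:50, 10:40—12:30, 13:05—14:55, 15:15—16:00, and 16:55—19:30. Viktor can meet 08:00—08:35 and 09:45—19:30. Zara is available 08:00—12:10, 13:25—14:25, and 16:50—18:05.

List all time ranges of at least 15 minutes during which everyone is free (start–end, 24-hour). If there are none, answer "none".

10:40–12:10, 13:25–14:25, 16:55–18:05

Hassan free within 08:00–19:30: 08:35–08:40, 09:35–15:10, 16:30–19:30.
Hassan ∩ Sven: 08:35–08:40, 09:35–09:50, 10:40–12:30, 13:05–14:55, 16:55–19:30.
Hassan ∩ Sven ∩ Viktor: 09:45–09:50, 10:40–12:30, 13:05–14:55, 16:55–19:30.
Hassan ∩ Sven ∩ Viktor ∩ Zara: 09:45–09:50, 10:40–12:10, 13:25–14:25, 16:55–18:05.
Windows ≥ 15 min: 10:40–12:10, 13:25–14:25, 16:55–18:05.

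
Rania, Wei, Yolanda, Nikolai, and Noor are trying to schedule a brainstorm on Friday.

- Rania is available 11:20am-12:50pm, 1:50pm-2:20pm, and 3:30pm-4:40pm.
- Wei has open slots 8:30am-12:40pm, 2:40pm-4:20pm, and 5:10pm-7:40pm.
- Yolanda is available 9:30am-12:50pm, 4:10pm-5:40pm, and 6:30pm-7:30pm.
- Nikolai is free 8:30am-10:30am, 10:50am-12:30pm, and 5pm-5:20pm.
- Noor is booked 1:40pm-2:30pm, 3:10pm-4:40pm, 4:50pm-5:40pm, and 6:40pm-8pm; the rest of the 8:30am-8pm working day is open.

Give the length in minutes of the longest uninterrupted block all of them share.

Noor free within 08:30–20:00: 08:30–13:40, 14:30–15:10, 16:40–16:50, 17:40–18:40.
Rania ∩ Wei: 11:20–12:40, 15:30–16:20.
Rania ∩ Wei ∩ Yolanda: 11:20–12:40, 16:10–16:20.
Rania ∩ Wei ∩ Yolanda ∩ Nikolai: 11:20–12:30.
Rania ∩ Wei ∩ Yolanda ∩ Nikolai ∩ Noor: 11:20–12:30.
Single common window of 70 minutes.

70 minutes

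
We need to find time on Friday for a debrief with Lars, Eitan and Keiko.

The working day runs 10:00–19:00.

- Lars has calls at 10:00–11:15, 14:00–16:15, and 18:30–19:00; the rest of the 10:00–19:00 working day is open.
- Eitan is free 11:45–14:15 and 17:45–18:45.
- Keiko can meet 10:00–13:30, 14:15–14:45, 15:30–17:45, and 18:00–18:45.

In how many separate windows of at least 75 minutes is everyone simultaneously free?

1

Lars free within 10:00–19:00: 11:15–14:00, 16:15–18:30.
Lars ∩ Eitan: 11:45–14:00, 17:45–18:30.
Lars ∩ Eitan ∩ Keiko: 11:45–13:30, 18:00–18:30.
Windows ≥ 75 min: 11:45–13:30.
That's 1 window.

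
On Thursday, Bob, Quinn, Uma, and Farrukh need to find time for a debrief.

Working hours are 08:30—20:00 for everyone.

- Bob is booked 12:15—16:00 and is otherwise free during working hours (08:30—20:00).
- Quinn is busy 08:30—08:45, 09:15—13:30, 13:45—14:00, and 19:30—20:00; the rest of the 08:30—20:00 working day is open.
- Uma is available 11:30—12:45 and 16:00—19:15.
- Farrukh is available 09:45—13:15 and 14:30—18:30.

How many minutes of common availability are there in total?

150 minutes

Bob free within 08:30–20:00: 08:30–12:15, 16:00–20:00.
Quinn free within 08:30–20:00: 08:45–09:15, 13:30–13:45, 14:00–19:30.
Bob ∩ Quinn: 08:45–09:15, 16:00–19:30.
Bob ∩ Quinn ∩ Uma: 16:00–19:15.
Bob ∩ Quinn ∩ Uma ∩ Farrukh: 16:00–18:30.
Total common minutes: 150.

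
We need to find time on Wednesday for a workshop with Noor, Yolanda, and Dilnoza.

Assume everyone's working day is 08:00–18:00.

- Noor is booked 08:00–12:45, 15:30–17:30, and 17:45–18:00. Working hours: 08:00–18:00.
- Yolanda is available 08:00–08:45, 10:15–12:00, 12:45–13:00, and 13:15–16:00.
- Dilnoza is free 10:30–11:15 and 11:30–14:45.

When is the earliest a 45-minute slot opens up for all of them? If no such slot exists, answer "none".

13:15

Noor free within 08:00–18:00: 12:45–15:30, 17:30–17:45.
Noor ∩ Yolanda: 12:45–13:00, 13:15–15:30.
Noor ∩ Yolanda ∩ Dilnoza: 12:45–13:00, 13:15–14:45.
Windows ≥ 45 min: 13:15–14:45.
Earliest such window starts at 13:15.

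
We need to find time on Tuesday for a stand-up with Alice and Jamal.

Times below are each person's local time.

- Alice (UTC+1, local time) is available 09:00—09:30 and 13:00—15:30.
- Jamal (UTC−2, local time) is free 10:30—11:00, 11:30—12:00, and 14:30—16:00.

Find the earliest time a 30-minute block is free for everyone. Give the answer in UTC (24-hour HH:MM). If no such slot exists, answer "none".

Alice → UTC: 08:00–08:30, 12:00–14:30.
Jamal → UTC: 12:30–13:00, 13:30–14:00, 16:30–18:00.
Alice ∩ Jamal: 12:30–13:00, 13:30–14:00.
Windows ≥ 30 min: 12:30–13:00, 13:30–14:00.
Earliest such window starts at 12:30.

12:30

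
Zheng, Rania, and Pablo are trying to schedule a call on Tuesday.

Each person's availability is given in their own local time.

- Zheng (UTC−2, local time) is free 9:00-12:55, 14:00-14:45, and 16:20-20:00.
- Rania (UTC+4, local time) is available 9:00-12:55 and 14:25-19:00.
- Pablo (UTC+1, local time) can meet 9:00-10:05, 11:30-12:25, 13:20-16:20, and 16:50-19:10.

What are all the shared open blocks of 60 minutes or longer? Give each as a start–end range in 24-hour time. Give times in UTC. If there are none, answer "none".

12:20–14:55

Zheng → UTC: 11:00–14:55, 16:00–16:45, 18:20–22:00.
Rania → UTC: 05:00–08:55, 10:25–15:00.
Pablo → UTC: 08:00–09:05, 10:30–11:25, 12:20–15:20, 15:50–18:10.
Zheng ∩ Rania: 11:00–14:55.
Zheng ∩ Rania ∩ Pablo: 11:00–11:25, 12:20–14:55.
Windows ≥ 60 min: 12:20–14:55.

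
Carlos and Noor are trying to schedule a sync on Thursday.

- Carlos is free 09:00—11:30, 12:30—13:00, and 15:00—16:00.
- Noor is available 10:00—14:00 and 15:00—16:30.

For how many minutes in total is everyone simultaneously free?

Carlos ∩ Noor: 10:00–11:30, 12:30–13:00, 15:00–16:00.
Total common minutes: 90 + 30 + 60 = 180.

180 minutes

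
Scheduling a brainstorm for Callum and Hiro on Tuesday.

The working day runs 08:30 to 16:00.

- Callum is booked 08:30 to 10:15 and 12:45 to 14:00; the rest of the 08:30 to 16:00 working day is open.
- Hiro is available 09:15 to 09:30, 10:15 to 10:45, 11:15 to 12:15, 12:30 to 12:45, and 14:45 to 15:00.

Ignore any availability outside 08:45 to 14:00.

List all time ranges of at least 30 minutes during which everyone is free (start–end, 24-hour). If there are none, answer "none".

10:15–10:45, 11:15–12:15

Callum free within 08:30–16:00: 10:15–12:45, 14:00–16:00.
Callum ∩ Hiro: 10:15–10:45, 11:15–12:15, 12:30–12:45, 14:45–15:00.
Restricted to 08:45–14:00: 10:15–10:45, 11:15–12:15, 12:30–12:45.
Windows ≥ 30 min: 10:15–10:45, 11:15–12:15.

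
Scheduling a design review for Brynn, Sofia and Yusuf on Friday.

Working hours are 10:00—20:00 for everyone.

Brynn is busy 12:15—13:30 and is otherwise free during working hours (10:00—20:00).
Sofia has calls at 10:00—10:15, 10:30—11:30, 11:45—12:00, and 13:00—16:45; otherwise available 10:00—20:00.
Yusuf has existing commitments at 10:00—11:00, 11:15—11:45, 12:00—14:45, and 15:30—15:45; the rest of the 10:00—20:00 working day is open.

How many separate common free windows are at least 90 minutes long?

1

Brynn free within 10:00–20:00: 10:00–12:15, 13:30–20:00.
Sofia free within 10:00–20:00: 10:15–10:30, 11:30–11:45, 12:00–13:00, 16:45–20:00.
Yusuf free within 10:00–20:00: 11:00–11:15, 11:45–12:00, 14:45–15:30, 15:45–20:00.
Brynn ∩ Sofia: 10:15–10:30, 11:30–11:45, 12:00–12:15, 16:45–20:00.
Brynn ∩ Sofia ∩ Yusuf: 16:45–20:00.
Windows ≥ 90 min: 16:45–20:00.
That's 1 window.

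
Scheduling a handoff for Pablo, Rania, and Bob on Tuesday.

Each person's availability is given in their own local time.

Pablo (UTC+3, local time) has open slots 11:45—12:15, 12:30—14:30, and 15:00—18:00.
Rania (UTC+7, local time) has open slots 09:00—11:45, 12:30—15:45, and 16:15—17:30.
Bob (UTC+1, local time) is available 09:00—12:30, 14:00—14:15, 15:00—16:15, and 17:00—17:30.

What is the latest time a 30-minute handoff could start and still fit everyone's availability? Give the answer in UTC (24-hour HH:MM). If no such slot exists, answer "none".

10:00

Pablo → UTC: 08:45–09:15, 09:30–11:30, 12:00–15:00.
Rania → UTC: 02:00–04:45, 05:30–08:45, 09:15–10:30.
Bob → UTC: 08:00–11:30, 13:00–13:15, 14:00–15:15, 16:00–16:30.
Pablo ∩ Rania: 09:30–10:30.
Pablo ∩ Rania ∩ Bob: 09:30–10:30.
Windows ≥ 30 min: 09:30–10:30.
Latest start in the last window 09:30–10:30 is 10:30 − 30 min = 10:00.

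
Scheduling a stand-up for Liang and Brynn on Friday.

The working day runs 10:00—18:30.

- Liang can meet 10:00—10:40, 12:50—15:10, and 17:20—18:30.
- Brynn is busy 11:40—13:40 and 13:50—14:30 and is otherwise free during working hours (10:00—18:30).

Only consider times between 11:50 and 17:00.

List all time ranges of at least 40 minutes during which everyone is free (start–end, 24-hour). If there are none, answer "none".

Brynn free within 10:00–18:30: 10:00–11:40, 13:40–13:50, 14:30–18:30.
Liang ∩ Brynn: 10:00–10:40, 13:40–13:50, 14:30–15:10, 17:20–18:30.
Restricted to 11:50–17:00: 13:40–13:50, 14:30–15:10.
Windows ≥ 40 min: 14:30–15:10.

14:30–15:10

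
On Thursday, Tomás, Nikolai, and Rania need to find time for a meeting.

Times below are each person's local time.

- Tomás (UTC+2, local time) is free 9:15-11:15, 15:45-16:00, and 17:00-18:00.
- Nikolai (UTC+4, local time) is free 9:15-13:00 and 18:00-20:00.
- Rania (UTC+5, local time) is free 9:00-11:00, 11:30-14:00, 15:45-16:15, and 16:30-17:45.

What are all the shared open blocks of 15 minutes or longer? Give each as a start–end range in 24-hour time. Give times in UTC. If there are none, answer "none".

Tomás → UTC: 07:15–09:15, 13:45–14:00, 15:00–16:00.
Nikolai → UTC: 05:15–09:00, 14:00–16:00.
Rania → UTC: 04:00–06:00, 06:30–09:00, 10:45–11:15, 11:30–12:45.
Tomás ∩ Nikolai: 07:15–09:00, 15:00–16:00.
Tomás ∩ Nikolai ∩ Rania: 07:15–09:00.
Windows ≥ 15 min: 07:15–09:00.

07:15–09:00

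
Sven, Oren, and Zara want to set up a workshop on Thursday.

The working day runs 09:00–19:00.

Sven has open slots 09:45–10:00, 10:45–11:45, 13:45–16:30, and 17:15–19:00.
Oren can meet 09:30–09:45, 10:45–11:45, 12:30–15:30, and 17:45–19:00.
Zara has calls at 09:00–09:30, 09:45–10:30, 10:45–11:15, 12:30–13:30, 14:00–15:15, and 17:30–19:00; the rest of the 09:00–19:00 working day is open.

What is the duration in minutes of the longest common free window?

30 minutes

Zara free within 09:00–19:00: 09:30–09:45, 10:30–10:45, 11:15–12:30, 13:30–14:00, 15:15–17:30.
Sven ∩ Oren: 10:45–11:45, 13:45–15:30, 17:45–19:00.
Sven ∩ Oren ∩ Zara: 11:15–11:45, 13:45–14:00, 15:15–15:30.
Common window lengths: 30, 15, 15 min; longest is 30.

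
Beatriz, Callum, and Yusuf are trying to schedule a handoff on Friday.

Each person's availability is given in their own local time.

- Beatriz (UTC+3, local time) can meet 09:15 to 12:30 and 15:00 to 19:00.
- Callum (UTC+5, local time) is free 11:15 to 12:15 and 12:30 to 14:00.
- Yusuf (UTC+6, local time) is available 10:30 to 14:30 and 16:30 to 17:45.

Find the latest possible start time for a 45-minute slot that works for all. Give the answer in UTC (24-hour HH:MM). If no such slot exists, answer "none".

Beatriz → UTC: 06:15–09:30, 12:00–16:00.
Callum → UTC: 06:15–07:15, 07:30–09:00.
Yusuf → UTC: 04:30–08:30, 10:30–11:45.
Beatriz ∩ Callum: 06:15–07:15, 07:30–09:00.
Beatriz ∩ Callum ∩ Yusuf: 06:15–07:15, 07:30–08:30.
Windows ≥ 45 min: 06:15–07:15, 07:30–08:30.
Latest start in the last window 07:30–08:30 is 08:30 − 45 min = 07:45.

07:45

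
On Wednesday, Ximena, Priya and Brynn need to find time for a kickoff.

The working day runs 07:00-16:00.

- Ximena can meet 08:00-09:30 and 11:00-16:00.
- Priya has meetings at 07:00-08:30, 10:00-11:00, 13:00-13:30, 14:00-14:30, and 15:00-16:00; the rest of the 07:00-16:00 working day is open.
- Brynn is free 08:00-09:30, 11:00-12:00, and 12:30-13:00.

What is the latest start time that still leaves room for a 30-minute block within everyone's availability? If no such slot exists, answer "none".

Priya free within 07:00–16:00: 08:30–10:00, 11:00–13:00, 13:30–14:00, 14:30–15:00.
Ximena ∩ Priya: 08:30–09:30, 11:00–13:00, 13:30–14:00, 14:30–15:00.
Ximena ∩ Priya ∩ Brynn: 08:30–09:30, 11:00–12:00, 12:30–13:00.
Windows ≥ 30 min: 08:30–09:30, 11:00–12:00, 12:30–13:00.
Latest start in the last window 12:30–13:00 is 13:00 − 30 min = 12:30.

12:30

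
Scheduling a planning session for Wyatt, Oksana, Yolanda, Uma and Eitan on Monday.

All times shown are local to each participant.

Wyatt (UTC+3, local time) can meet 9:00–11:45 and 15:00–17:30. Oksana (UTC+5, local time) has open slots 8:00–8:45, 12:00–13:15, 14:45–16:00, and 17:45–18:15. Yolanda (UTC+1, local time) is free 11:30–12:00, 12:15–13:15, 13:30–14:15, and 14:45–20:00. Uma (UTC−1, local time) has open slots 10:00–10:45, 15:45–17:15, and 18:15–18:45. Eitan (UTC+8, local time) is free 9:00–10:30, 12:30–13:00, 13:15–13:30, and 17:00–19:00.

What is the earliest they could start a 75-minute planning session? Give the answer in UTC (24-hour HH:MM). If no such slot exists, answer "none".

none

Wyatt → UTC: 06:00–08:45, 12:00–14:30.
Oksana → UTC: 03:00–03:45, 07:00–08:15, 09:45–11:00, 12:45–13:15.
Yolanda → UTC: 10:30–11:00, 11:15–12:15, 12:30–13:15, 13:45–19:00.
Uma → UTC: 11:00–11:45, 16:45–18:15, 19:15–19:45.
Eitan → UTC: 01:00–02:30, 04:30–05:00, 05:15–05:30, 09:00–11:00.
Wyatt ∩ Oksana: 07:00–08:15, 12:45–13:15.
Wyatt ∩ Oksana ∩ Yolanda: 12:45–13:15.
Wyatt ∩ Oksana ∩ Yolanda ∩ Uma: (none).
Wyatt ∩ Oksana ∩ Yolanda ∩ Uma ∩ Eitan: (none).
Windows ≥ 75 min: (none).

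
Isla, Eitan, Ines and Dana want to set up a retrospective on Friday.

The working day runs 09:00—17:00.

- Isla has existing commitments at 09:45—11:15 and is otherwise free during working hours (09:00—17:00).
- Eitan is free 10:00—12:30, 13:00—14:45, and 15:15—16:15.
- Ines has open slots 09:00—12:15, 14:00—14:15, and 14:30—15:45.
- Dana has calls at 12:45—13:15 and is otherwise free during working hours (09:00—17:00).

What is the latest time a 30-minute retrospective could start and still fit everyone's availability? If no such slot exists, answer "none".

15:15

Isla free within 09:00–17:00: 09:00–09:45, 11:15–17:00.
Dana free within 09:00–17:00: 09:00–12:45, 13:15–17:00.
Isla ∩ Eitan: 11:15–12:30, 13:00–14:45, 15:15–16:15.
Isla ∩ Eitan ∩ Ines: 11:15–12:15, 14:00–14:15, 14:30–14:45, 15:15–15:45.
Isla ∩ Eitan ∩ Ines ∩ Dana: 11:15–12:15, 14:00–14:15, 14:30–14:45, 15:15–15:45.
Windows ≥ 30 min: 11:15–12:15, 15:15–15:45.
Latest start in the last window 15:15–15:45 is 15:45 − 30 min = 15:15.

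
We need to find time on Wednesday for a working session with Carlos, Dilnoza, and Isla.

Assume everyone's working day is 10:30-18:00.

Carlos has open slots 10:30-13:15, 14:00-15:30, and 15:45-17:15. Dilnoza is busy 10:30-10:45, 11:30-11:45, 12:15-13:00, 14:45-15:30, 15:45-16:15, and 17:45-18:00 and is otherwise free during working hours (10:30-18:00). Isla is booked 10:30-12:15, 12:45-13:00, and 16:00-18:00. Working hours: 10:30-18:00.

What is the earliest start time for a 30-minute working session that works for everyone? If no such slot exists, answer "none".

14:00

Dilnoza free within 10:30–18:00: 10:45–11:30, 11:45–12:15, 13:00–14:45, 15:30–15:45, 16:15–17:45.
Isla free within 10:30–18:00: 12:15–12:45, 13:00–16:00.
Carlos ∩ Dilnoza: 10:45–11:30, 11:45–12:15, 13:00–13:15, 14:00–14:45, 16:15–17:15.
Carlos ∩ Dilnoza ∩ Isla: 13:00–13:15, 14:00–14:45.
Windows ≥ 30 min: 14:00–14:45.
Earliest such window starts at 14:00.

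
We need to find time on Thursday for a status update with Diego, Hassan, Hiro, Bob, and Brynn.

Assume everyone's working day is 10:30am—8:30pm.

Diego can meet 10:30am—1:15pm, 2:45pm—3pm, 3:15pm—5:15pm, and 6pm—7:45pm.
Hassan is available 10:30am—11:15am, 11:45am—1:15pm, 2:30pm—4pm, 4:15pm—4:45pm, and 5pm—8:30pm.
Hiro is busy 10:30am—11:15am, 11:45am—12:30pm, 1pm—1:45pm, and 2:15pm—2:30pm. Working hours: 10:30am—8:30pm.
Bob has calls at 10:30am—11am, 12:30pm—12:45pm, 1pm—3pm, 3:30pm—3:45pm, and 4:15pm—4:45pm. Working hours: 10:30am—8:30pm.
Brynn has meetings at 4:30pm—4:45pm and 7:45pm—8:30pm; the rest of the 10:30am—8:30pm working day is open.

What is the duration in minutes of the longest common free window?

Hiro free within 10:30–20:30: 11:15–11:45, 12:30–13:00, 13:45–14:15, 14:30–20:30.
Bob free within 10:30–20:30: 11:00–12:30, 12:45–13:00, 15:00–15:30, 15:45–16:15, 16:45–20:30.
Brynn free within 10:30–20:30: 10:30–16:30, 16:45–19:45.
Diego ∩ Hassan: 10:30–11:15, 11:45–13:15, 14:45–15:00, 15:15–16:00, 16:15–16:45, 17:00–17:15, 18:00–19:45.
Diego ∩ Hassan ∩ Hiro: 12:30–13:00, 14:45–15:00, 15:15–16:00, 16:15–16:45, 17:00–17:15, 18:00–19:45.
Diego ∩ Hassan ∩ Hiro ∩ Bob: 12:45–13:00, 15:15–15:30, 15:45–16:00, 17:00–17:15, 18:00–19:45.
Diego ∩ Hassan ∩ Hiro ∩ Bob ∩ Brynn: 12:45–13:00, 15:15–15:30, 15:45–16:00, 17:00–17:15, 18:00–19:45.
Common window lengths: 15, 15, 15, 15, 105 min; longest is 105.

105 minutes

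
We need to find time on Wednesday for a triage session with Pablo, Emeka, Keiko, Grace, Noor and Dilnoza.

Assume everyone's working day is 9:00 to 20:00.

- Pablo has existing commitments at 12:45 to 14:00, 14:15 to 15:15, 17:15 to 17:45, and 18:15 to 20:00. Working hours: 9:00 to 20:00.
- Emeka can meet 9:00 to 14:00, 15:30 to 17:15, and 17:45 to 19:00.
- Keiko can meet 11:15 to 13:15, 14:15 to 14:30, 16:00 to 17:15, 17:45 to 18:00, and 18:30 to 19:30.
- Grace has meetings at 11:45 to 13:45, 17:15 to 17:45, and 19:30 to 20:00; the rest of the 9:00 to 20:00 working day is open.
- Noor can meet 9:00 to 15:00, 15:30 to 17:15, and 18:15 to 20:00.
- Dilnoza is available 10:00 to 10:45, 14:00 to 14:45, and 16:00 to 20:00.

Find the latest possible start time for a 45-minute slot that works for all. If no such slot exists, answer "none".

16:30

Pablo free within 09:00–20:00: 09:00–12:45, 14:00–14:15, 15:15–17:15, 17:45–18:15.
Grace free within 09:00–20:00: 09:00–11:45, 13:45–17:15, 17:45–19:30.
Pablo ∩ Emeka: 09:00–12:45, 15:30–17:15, 17:45–18:15.
Pablo ∩ Emeka ∩ Keiko: 11:15–12:45, 16:00–17:15, 17:45–18:00.
Pablo ∩ Emeka ∩ Keiko ∩ Grace: 11:15–11:45, 16:00–17:15, 17:45–18:00.
Pablo ∩ Emeka ∩ Keiko ∩ Grace ∩ Noor: 11:15–11:45, 16:00–17:15.
Pablo ∩ Emeka ∩ Keiko ∩ Grace ∩ Noor ∩ Dilnoza: 16:00–17:15.
Windows ≥ 45 min: 16:00–17:15.
Latest start in the last window 16:00–17:15 is 17:15 − 45 min = 16:30.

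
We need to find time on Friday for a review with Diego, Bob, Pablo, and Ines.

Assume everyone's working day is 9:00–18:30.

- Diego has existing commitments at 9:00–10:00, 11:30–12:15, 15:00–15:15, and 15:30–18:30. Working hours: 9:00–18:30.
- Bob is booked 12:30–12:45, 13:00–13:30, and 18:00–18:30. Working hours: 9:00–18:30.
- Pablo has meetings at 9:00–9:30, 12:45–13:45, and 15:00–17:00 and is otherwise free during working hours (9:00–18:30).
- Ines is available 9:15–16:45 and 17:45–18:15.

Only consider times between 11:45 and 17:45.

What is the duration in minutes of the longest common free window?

Diego free within 09:00–18:30: 10:00–11:30, 12:15–15:00, 15:15–15:30.
Bob free within 09:00–18:30: 09:00–12:30, 12:45–13:00, 13:30–18:00.
Pablo free within 09:00–18:30: 09:30–12:45, 13:45–15:00, 17:00–18:30.
Diego ∩ Bob: 10:00–11:30, 12:15–12:30, 12:45–13:00, 13:30–15:00, 15:15–15:30.
Diego ∩ Bob ∩ Pablo: 10:00–11:30, 12:15–12:30, 13:45–15:00.
Diego ∩ Bob ∩ Pablo ∩ Ines: 10:00–11:30, 12:15–12:30, 13:45–15:00.
Restricted to 11:45–17:45: 12:15–12:30, 13:45–15:00.
Common window lengths: 15, 75 min; longest is 75.

75 minutes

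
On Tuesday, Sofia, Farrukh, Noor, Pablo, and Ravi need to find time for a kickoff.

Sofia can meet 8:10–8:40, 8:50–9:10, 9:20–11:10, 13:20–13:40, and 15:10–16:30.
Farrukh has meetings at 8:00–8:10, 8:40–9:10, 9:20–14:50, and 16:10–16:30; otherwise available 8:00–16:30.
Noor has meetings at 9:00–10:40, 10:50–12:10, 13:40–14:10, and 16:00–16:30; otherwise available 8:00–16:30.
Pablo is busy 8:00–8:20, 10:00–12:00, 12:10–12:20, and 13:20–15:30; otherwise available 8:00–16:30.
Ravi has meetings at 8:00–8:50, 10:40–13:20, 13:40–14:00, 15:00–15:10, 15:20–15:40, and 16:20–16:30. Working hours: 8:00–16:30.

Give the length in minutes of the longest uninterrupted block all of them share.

Farrukh free within 08:00–16:30: 08:10–08:40, 09:10–09:20, 14:50–16:10.
Noor free within 08:00–16:30: 08:00–09:00, 10:40–10:50, 12:10–13:40, 14:10–16:00.
Pablo free within 08:00–16:30: 08:20–10:00, 12:00–12:10, 12:20–13:20, 15:30–16:30.
Ravi free within 08:00–16:30: 08:50–10:40, 13:20–13:40, 14:00–15:00, 15:10–15:20, 15:40–16:20.
Sofia ∩ Farrukh: 08:10–08:40, 15:10–16:10.
Sofia ∩ Farrukh ∩ Noor: 08:10–08:40, 15:10–16:00.
Sofia ∩ Farrukh ∩ Noor ∩ Pablo: 08:20–08:40, 15:30–16:00.
Sofia ∩ Farrukh ∩ Noor ∩ Pablo ∩ Ravi: 15:40–16:00.
Single common window of 20 minutes.

20 minutes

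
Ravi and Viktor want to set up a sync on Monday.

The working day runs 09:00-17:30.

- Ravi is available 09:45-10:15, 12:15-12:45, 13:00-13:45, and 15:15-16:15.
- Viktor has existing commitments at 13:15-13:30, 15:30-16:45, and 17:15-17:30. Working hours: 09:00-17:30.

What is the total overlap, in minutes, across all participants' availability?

Viktor free within 09:00–17:30: 09:00–13:15, 13:30–15:30, 16:45–17:15.
Ravi ∩ Viktor: 09:45–10:15, 12:15–12:45, 13:00–13:15, 13:30–13:45, 15:15–15:30.
Total common minutes: 30 + 30 + 15 + 15 + 15 = 105.

105 minutes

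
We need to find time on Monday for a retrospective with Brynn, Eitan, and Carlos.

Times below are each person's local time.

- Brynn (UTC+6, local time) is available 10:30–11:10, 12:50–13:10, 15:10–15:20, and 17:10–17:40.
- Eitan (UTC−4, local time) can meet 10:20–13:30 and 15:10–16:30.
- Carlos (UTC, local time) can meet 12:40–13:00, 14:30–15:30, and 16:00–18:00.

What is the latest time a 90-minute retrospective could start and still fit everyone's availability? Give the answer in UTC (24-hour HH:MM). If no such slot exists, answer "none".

none

Brynn → UTC: 04:30–05:10, 06:50–07:10, 09:10–09:20, 11:10–11:40.
Eitan → UTC: 14:20–17:30, 19:10–20:30.
Carlos → UTC: 12:40–13:00, 14:30–15:30, 16:00–18:00.
Brynn ∩ Eitan: (none).
Brynn ∩ Eitan ∩ Carlos: (none).
Windows ≥ 90 min: (none).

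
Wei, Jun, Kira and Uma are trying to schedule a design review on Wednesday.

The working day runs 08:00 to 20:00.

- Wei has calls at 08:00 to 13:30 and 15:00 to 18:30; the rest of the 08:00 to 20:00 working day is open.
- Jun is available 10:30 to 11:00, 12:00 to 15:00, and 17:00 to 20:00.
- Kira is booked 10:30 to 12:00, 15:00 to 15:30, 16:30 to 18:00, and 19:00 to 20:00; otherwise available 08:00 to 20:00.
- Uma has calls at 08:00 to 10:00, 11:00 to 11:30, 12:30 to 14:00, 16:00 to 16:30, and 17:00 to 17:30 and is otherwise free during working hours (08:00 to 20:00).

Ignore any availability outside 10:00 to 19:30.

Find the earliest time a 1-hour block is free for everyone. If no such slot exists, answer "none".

Wei free within 08:00–20:00: 13:30–15:00, 18:30–20:00.
Kira free within 08:00–20:00: 08:00–10:30, 12:00–15:00, 15:30–16:30, 18:00–19:00.
Uma free within 08:00–20:00: 10:00–11:00, 11:30–12:30, 14:00–16:00, 16:30–17:00, 17:30–20:00.
Wei ∩ Jun: 13:30–15:00, 18:30–20:00.
Wei ∩ Jun ∩ Kira: 13:30–15:00, 18:30–19:00.
Wei ∩ Jun ∩ Kira ∩ Uma: 14:00–15:00, 18:30–19:00.
Restricted to 10:00–19:30: 14:00–15:00, 18:30–19:00.
Windows ≥ 60 min: 14:00–15:00.
Earliest such window starts at 14:00.

14:00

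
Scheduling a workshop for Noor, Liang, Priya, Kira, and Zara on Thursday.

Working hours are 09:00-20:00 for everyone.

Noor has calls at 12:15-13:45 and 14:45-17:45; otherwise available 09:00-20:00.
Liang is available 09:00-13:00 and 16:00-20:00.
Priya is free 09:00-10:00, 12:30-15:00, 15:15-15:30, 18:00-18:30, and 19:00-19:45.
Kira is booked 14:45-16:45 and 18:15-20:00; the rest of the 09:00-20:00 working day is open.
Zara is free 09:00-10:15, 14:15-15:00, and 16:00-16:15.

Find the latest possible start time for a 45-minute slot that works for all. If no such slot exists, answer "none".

Noor free within 09:00–20:00: 09:00–12:15, 13:45–14:45, 17:45–20:00.
Kira free within 09:00–20:00: 09:00–14:45, 16:45–18:15.
Noor ∩ Liang: 09:00–12:15, 17:45–20:00.
Noor ∩ Liang ∩ Priya: 09:00–10:00, 18:00–18:30, 19:00–19:45.
Noor ∩ Liang ∩ Priya ∩ Kira: 09:00–10:00, 18:00–18:15.
Noor ∩ Liang ∩ Priya ∩ Kira ∩ Zara: 09:00–10:00.
Windows ≥ 45 min: 09:00–10:00.
Latest start in the last window 09:00–10:00 is 10:00 − 45 min = 09:15.

09:15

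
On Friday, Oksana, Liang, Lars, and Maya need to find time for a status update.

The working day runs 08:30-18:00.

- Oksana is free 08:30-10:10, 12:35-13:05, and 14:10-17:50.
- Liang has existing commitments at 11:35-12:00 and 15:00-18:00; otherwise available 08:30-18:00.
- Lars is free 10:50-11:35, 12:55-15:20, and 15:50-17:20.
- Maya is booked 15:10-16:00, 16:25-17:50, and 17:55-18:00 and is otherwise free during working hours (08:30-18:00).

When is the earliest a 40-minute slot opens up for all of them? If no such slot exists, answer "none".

14:10

Liang free within 08:30–18:00: 08:30–11:35, 12:00–15:00.
Maya free within 08:30–18:00: 08:30–15:10, 16:00–16:25, 17:50–17:55.
Oksana ∩ Liang: 08:30–10:10, 12:35–13:05, 14:10–15:00.
Oksana ∩ Liang ∩ Lars: 12:55–13:05, 14:10–15:00.
Oksana ∩ Liang ∩ Lars ∩ Maya: 12:55–13:05, 14:10–15:00.
Windows ≥ 40 min: 14:10–15:00.
Earliest such window starts at 14:10.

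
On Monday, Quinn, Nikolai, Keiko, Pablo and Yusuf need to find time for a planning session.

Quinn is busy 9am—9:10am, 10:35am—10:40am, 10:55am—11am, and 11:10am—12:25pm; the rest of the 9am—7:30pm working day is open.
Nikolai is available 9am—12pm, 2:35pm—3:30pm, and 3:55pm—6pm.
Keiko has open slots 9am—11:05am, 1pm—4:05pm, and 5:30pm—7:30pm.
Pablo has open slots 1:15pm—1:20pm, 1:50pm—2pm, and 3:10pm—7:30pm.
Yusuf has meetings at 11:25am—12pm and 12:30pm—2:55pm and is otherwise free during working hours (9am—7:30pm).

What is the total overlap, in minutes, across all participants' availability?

60 minutes

Quinn free within 09:00–19:30: 09:10–10:35, 10:40–10:55, 11:00–11:10, 12:25–19:30.
Yusuf free within 09:00–19:30: 09:00–11:25, 12:00–12:30, 14:55–19:30.
Quinn ∩ Nikolai: 09:10–10:35, 10:40–10:55, 11:00–11:10, 14:35–15:30, 15:55–18:00.
Quinn ∩ Nikolai ∩ Keiko: 09:10–10:35, 10:40–10:55, 11:00–11:05, 14:35–15:30, 15:55–16:05, 17:30–18:00.
Quinn ∩ Nikolai ∩ Keiko ∩ Pablo: 15:10–15:30, 15:55–16:05, 17:30–18:00.
Quinn ∩ Nikolai ∩ Keiko ∩ Pablo ∩ Yusuf: 15:10–15:30, 15:55–16:05, 17:30–18:00.
Total common minutes: 20 + 10 + 30 = 60.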